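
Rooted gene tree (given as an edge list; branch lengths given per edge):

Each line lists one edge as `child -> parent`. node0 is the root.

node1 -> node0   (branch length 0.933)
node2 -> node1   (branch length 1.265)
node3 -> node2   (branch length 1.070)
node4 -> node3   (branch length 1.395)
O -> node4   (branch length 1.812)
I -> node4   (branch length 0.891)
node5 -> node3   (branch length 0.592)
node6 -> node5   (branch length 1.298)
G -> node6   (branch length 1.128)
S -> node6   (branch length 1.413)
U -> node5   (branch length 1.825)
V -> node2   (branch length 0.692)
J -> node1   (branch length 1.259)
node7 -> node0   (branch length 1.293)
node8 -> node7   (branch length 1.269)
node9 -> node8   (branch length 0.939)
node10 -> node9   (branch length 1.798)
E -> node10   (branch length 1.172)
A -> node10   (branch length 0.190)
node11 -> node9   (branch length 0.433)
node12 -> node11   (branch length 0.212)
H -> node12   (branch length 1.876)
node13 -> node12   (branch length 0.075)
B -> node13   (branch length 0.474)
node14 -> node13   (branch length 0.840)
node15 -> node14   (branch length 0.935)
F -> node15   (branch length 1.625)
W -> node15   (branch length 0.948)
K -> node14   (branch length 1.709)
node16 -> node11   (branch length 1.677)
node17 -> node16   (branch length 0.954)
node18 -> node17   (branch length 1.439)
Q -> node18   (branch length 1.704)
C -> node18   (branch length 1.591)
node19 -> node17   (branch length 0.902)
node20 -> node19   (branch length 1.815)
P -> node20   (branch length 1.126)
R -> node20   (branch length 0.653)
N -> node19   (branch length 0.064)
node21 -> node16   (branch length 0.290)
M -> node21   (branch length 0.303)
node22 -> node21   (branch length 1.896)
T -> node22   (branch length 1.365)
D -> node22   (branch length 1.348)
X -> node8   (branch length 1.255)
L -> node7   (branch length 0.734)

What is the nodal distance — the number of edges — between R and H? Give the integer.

7

The MRCA of R and H is the node subtending ((H,(B,((F,W),K))),(((Q,C),((P,R),N)),(M,(T,D)))).
From R up to that node: 5 branches. From H up to the same node: 2 branches. Total: 5 + 2 = 7.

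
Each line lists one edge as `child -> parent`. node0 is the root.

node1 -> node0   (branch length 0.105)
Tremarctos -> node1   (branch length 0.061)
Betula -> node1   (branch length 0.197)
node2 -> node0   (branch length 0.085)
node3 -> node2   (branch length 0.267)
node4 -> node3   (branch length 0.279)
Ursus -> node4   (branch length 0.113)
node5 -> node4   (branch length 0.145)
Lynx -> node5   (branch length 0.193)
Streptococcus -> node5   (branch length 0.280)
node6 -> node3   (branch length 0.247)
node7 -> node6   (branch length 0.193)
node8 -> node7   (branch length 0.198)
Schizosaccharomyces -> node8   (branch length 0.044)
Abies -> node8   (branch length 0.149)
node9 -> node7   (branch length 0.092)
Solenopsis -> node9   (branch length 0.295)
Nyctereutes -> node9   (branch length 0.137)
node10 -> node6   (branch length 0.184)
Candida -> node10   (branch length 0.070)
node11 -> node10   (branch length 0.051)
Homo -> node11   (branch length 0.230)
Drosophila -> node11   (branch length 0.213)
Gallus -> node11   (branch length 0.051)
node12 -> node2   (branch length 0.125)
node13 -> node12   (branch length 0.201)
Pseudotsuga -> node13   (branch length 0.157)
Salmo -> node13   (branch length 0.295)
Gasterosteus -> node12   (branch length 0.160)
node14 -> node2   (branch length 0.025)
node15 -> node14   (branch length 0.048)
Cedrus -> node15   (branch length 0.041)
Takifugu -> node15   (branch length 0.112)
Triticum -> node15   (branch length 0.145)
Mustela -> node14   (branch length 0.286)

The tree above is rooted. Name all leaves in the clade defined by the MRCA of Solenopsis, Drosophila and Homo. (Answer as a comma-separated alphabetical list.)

Tracing Solenopsis: it sits inside (Solenopsis,Nyctereutes).
Tracing Drosophila: it sits inside (Homo,Drosophila,Gallus).
Tracing Homo: it sits inside (Homo,Drosophila,Gallus).
The smallest clade enclosing all 3 is (((Schizosaccharomyces,Abies),(Solenopsis,Nyctereutes)),(Candida,(Homo,Drosophila,Gallus))); the answer is its 8 terminal taxa in alphabetical order.

Abies, Candida, Drosophila, Gallus, Homo, Nyctereutes, Schizosaccharomyces, Solenopsis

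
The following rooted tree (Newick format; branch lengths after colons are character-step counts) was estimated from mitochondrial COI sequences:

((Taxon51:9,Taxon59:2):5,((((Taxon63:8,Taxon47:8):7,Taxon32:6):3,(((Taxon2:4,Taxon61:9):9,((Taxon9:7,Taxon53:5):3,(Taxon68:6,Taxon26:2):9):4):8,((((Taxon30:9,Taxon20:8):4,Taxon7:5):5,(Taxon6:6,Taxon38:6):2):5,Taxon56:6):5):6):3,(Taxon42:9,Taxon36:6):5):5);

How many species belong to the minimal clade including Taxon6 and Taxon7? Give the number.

The MRCA of Taxon6 and Taxon7 is the node subtending (((Taxon30,Taxon20),Taxon7),(Taxon6,Taxon38)).
That clade contains 5 terminal taxa: Taxon20, Taxon30, Taxon38, Taxon6, Taxon7.

5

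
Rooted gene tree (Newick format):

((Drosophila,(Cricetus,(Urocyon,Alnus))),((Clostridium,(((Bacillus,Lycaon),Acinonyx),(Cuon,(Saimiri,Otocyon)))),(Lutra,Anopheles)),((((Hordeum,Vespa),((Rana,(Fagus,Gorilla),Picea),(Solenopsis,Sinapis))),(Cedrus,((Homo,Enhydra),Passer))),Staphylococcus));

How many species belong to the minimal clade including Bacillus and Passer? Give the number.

26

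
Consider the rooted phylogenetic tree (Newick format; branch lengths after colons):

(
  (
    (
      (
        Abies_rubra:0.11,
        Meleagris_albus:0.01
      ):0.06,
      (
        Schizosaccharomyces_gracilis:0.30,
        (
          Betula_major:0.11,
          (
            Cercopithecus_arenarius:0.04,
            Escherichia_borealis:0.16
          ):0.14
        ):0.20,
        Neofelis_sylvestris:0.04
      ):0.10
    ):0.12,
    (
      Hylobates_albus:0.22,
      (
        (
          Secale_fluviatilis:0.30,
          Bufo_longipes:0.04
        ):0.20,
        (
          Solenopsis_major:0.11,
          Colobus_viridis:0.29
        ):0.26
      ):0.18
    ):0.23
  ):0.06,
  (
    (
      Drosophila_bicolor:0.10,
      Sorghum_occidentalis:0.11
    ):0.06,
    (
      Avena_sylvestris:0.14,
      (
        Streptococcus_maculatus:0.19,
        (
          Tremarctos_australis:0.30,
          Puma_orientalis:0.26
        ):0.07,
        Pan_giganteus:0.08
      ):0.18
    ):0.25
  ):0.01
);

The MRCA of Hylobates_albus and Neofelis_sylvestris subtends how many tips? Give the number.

12

The MRCA of Hylobates_albus and Neofelis_sylvestris is the node subtending (((Abies_rubra,Meleagris_albus),(Schizosaccharomyces_gracilis,(Betula_major,(Cercopithecus_arenarius,Escherichia_borealis)),Neofelis_sylvestris)),(Hylobates_albus,((Secale_fluviatilis,Bufo_longipes),(Solenopsis_major,Colobus_viridis)))).
That clade contains 12 terminal taxa: Abies_rubra, Betula_major, Bufo_longipes, Cercopithecus_arenarius, Colobus_viridis, Escherichia_borealis, Hylobates_albus, Meleagris_albus, Neofelis_sylvestris, Schizosaccharomyces_gracilis, Secale_fluviatilis, Solenopsis_major.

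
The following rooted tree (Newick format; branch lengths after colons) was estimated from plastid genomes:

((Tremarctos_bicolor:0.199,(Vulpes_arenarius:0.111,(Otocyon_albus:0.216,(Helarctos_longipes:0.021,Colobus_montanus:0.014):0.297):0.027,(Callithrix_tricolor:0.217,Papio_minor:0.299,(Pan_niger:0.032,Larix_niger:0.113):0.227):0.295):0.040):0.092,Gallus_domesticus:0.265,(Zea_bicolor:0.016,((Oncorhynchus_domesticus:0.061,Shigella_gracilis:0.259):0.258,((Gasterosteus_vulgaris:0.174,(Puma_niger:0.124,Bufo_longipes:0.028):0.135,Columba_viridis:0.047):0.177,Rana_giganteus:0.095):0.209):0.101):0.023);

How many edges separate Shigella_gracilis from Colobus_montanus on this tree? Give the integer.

The MRCA of Shigella_gracilis and Colobus_montanus is the root of the tree.
From Shigella_gracilis up to that node: 4 branches. From Colobus_montanus up to the same node: 5 branches. Total: 4 + 5 = 9.

9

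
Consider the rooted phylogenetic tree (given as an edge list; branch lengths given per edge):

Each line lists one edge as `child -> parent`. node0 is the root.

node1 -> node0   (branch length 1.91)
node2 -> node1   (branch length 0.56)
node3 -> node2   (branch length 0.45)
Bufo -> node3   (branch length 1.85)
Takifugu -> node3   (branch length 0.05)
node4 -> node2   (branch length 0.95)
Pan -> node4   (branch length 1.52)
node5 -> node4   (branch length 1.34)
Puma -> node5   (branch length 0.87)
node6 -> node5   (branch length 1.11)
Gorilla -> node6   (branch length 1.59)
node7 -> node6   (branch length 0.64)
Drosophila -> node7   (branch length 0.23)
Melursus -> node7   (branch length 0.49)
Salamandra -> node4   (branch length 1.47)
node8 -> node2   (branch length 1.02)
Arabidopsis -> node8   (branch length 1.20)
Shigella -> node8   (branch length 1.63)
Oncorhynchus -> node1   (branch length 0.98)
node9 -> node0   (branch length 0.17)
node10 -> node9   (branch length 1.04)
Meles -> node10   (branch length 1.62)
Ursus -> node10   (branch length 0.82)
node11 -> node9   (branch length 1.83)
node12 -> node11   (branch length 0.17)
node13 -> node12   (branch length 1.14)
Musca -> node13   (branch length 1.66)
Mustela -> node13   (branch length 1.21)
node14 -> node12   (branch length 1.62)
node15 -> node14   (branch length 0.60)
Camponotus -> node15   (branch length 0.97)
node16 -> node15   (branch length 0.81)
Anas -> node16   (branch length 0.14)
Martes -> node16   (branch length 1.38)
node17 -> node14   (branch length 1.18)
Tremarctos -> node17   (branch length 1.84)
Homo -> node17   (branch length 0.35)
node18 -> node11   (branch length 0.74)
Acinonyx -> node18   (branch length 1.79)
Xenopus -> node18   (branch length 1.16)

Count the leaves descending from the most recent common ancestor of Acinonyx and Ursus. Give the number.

11

The MRCA of Acinonyx and Ursus is the node subtending ((Meles,Ursus),(((Musca,Mustela),((Camponotus,(Anas,Martes)),(Tremarctos,Homo))),(Acinonyx,Xenopus))).
That clade contains 11 terminal taxa: Acinonyx, Anas, Camponotus, Homo, Martes, Meles, Musca, Mustela, Tremarctos, Ursus, Xenopus.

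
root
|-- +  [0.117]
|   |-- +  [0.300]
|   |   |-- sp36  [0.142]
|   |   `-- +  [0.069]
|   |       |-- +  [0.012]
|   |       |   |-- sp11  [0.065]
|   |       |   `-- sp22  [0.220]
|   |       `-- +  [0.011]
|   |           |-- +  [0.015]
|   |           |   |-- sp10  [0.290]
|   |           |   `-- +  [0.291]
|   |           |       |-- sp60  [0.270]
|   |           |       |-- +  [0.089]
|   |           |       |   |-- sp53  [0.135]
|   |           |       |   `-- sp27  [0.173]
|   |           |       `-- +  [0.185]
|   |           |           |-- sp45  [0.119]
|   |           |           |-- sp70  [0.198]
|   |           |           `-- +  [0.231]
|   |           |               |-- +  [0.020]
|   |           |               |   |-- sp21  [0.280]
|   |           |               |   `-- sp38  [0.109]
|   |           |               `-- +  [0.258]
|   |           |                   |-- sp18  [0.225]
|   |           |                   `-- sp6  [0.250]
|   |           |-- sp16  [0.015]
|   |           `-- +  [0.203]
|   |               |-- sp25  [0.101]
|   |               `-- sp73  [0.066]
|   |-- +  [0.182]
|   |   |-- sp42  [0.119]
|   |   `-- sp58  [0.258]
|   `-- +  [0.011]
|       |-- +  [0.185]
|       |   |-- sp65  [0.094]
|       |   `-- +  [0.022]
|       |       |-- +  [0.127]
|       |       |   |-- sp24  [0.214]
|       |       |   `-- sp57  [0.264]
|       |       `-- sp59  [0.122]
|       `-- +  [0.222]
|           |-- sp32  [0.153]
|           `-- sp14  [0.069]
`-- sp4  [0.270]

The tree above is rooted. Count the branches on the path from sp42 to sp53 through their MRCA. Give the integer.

The MRCA of sp42 and sp53 is the node subtending ((sp36,((sp11,sp22),((sp10,(sp60,(sp53,sp27),(sp45,sp70,((sp21,sp38),(sp18,sp6))))),sp16,(sp25,sp73)))),(sp42,sp58),((sp65,((sp24,sp57),sp59)),(sp32,sp14))).
From sp42 up to that node: 2 branches. From sp53 up to the same node: 7 branches. Total: 2 + 7 = 9.

9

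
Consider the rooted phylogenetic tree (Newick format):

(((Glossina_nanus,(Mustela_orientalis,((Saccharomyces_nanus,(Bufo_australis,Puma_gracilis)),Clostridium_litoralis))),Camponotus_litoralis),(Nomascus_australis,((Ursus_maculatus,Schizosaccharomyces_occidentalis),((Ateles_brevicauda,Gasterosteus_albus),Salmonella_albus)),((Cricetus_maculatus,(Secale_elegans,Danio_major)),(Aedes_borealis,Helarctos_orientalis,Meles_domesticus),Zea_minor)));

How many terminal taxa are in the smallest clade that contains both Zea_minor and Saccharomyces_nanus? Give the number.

20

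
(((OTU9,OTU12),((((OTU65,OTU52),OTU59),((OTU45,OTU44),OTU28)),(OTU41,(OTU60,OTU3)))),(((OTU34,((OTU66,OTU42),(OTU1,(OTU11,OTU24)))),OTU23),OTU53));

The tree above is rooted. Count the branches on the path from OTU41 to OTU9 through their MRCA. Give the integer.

5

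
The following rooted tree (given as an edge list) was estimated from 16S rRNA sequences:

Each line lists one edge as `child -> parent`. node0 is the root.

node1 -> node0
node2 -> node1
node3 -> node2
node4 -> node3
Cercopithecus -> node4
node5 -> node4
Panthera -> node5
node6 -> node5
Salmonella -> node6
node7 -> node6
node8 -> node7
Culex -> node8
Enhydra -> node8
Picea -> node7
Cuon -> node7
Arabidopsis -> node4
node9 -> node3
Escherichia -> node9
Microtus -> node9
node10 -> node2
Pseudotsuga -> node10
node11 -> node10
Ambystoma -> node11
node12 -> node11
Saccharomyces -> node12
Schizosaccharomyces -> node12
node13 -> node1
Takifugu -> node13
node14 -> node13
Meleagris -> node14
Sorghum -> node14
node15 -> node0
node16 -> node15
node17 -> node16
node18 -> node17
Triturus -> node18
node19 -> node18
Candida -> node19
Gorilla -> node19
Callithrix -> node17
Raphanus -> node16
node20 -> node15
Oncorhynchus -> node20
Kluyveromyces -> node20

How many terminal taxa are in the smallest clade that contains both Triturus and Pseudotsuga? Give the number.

The MRCA of Triturus and Pseudotsuga is the root, so the clade is the entire tree.
That clade contains 24 terminal taxa: Ambystoma, Arabidopsis, Callithrix, Candida, Cercopithecus, Culex, Cuon, Enhydra, Escherichia, Gorilla, Kluyveromyces, Meleagris, Microtus, Oncorhynchus, Panthera, Picea, Pseudotsuga, Raphanus, Saccharomyces, Salmonella, Schizosaccharomyces, Sorghum, Takifugu, Triturus.

24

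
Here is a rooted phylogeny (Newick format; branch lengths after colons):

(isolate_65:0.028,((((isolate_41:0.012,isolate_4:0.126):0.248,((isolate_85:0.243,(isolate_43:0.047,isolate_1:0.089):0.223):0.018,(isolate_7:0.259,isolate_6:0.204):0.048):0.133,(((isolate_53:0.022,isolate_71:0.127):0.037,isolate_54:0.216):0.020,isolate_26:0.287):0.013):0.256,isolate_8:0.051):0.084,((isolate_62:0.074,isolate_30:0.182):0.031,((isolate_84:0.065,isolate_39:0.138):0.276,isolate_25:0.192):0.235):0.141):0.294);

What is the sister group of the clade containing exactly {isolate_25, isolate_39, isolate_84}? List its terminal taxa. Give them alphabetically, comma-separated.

isolate_30, isolate_62

The clade containing exactly {isolate_25, isolate_39, isolate_84} attaches to the tree at the node subtending ((isolate_62,isolate_30),((isolate_84,isolate_39),isolate_25)).
The other lineage descending from that same node — the sister group — is (isolate_62,isolate_30); its 2 tips in alphabetical order are the answer.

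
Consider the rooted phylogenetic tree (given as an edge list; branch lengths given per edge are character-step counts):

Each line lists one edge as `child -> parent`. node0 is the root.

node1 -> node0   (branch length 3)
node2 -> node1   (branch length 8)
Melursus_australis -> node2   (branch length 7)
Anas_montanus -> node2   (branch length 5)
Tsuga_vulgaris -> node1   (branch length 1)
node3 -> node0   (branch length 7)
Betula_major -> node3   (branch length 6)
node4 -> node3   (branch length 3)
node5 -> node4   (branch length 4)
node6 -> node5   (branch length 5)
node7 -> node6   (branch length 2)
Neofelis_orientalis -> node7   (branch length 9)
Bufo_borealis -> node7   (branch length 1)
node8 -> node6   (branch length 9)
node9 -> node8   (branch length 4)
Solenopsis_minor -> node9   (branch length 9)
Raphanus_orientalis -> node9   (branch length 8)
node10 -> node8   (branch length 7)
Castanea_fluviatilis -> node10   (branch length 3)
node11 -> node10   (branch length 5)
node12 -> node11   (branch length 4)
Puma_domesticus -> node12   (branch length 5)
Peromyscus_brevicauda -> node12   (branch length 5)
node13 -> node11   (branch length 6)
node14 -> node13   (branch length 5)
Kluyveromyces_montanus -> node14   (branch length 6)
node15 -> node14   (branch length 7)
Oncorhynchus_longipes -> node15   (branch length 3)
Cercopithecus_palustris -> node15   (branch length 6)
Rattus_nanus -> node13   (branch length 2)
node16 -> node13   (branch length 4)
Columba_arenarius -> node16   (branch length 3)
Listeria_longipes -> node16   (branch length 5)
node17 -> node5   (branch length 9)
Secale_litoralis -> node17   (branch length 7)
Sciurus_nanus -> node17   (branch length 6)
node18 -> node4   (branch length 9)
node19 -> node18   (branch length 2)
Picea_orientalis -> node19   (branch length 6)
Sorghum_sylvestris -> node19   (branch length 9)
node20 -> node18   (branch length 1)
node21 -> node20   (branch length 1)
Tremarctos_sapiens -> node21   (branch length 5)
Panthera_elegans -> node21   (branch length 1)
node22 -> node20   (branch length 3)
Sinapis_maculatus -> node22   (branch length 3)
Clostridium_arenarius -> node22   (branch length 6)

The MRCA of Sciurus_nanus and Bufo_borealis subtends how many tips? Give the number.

15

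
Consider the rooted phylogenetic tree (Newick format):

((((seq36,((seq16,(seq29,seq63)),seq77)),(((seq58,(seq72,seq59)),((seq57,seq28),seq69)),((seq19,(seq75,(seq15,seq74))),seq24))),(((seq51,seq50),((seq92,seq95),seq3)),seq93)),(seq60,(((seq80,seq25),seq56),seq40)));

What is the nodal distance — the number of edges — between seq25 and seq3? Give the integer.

The MRCA of seq25 and seq3 is the root of the tree.
From seq25 up to that node: 5 branches. From seq3 up to the same node: 5 branches. Total: 5 + 5 = 10.

10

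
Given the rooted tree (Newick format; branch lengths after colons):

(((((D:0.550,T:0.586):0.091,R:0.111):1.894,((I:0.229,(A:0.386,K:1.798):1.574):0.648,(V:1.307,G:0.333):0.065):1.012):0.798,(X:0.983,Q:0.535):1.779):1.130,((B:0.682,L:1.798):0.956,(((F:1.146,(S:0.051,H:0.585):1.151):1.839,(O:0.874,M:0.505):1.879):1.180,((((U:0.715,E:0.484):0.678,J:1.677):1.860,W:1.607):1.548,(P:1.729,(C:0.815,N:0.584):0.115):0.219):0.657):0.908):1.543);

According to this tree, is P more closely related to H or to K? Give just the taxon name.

The MRCA of P and H subtends (((F,(S,H)),(O,M)),((((U,E),J),W),(P,(C,N)))) (12 taxa).
The MRCA of P and K is the root, subtending the entire tree (24 taxa).
The first is nested inside the second, so P shares a more recent common ancestor with H.

H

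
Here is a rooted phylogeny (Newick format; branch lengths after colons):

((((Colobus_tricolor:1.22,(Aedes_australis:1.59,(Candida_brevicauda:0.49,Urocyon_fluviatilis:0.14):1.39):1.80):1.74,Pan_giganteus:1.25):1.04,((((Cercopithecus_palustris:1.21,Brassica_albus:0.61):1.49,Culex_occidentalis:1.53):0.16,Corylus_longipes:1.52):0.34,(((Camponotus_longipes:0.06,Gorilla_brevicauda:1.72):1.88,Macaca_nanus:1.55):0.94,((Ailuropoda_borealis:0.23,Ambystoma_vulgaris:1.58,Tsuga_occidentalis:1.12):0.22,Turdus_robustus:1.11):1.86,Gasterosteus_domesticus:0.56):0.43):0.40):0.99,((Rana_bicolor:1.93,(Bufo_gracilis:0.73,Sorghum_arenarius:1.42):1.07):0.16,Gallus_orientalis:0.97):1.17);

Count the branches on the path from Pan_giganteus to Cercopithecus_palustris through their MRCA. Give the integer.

The MRCA of Pan_giganteus and Cercopithecus_palustris is the node subtending (((Colobus_tricolor,(Aedes_australis,(Candida_brevicauda,Urocyon_fluviatilis))),Pan_giganteus),((((Cercopithecus_palustris,Brassica_albus),Culex_occidentalis),Corylus_longipes),(((Camponotus_longipes,Gorilla_brevicauda),Macaca_nanus),((Ailuropoda_borealis,Ambystoma_vulgaris,Tsuga_occidentalis),Turdus_robustus),Gasterosteus_domesticus))).
From Pan_giganteus up to that node: 2 branches. From Cercopithecus_palustris up to the same node: 5 branches. Total: 2 + 5 = 7.

7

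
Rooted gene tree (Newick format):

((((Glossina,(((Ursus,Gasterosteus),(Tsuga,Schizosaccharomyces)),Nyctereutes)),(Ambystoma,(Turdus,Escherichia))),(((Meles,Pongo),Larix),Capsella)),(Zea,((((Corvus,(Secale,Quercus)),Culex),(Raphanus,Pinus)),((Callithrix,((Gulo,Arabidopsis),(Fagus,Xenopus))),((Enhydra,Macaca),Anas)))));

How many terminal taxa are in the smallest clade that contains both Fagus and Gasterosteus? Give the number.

28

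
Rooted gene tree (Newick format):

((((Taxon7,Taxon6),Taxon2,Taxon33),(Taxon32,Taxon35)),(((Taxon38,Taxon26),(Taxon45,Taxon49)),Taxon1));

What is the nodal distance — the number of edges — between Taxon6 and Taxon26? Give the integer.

The MRCA of Taxon6 and Taxon26 is the root of the tree.
From Taxon6 up to that node: 4 branches. From Taxon26 up to the same node: 4 branches. Total: 4 + 4 = 8.

8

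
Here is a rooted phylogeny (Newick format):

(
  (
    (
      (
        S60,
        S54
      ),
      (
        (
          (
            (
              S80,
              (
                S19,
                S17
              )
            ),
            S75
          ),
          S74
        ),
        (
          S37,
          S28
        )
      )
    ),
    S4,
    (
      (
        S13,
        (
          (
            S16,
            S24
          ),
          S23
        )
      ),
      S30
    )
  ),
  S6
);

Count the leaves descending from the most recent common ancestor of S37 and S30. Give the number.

15

The MRCA of S37 and S30 is the node subtending (((S60,S54),((((S80,(S19,S17)),S75),S74),(S37,S28))),S4,((S13,((S16,S24),S23)),S30)).
That clade contains 15 terminal taxa: S13, S16, S17, S19, S23, S24, S28, S30, S37, S4, S54, S60, S74, S75, S80.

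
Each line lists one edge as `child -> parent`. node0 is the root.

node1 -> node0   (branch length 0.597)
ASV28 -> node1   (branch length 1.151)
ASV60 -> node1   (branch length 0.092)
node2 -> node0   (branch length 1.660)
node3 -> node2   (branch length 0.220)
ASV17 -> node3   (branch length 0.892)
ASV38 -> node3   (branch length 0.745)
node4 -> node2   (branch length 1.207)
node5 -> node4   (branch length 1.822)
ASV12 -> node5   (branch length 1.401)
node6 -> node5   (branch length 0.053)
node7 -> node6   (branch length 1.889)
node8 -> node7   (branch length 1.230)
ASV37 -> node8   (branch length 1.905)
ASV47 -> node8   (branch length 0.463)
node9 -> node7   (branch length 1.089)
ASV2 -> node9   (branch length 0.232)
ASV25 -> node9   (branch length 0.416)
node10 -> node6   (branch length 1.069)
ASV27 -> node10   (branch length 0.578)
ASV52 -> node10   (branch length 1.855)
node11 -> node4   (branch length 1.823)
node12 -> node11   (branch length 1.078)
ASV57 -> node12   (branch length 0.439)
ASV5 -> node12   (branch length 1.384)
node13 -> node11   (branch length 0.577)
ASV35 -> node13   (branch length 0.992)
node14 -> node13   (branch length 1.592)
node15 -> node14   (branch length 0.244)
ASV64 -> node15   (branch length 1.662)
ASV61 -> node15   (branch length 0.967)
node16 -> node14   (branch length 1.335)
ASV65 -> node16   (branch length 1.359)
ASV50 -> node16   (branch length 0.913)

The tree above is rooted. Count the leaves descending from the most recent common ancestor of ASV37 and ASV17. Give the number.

16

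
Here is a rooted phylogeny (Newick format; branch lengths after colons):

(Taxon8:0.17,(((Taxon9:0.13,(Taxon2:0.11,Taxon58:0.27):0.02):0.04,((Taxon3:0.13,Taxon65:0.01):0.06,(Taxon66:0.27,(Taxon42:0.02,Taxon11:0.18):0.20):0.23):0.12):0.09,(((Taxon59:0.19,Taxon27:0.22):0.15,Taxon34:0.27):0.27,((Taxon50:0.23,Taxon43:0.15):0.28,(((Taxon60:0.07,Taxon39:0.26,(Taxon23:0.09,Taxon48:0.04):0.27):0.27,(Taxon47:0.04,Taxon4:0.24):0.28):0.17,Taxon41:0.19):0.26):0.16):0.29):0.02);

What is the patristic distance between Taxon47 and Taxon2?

The path runs Taxon47 → … → MRCA → … → Taxon2; the MRCA is the node subtending (((Taxon9,(Taxon2,Taxon58)),((Taxon3,Taxon65),(Taxon66,(Taxon42,Taxon11)))),(((Taxon59,Taxon27),Taxon34),((Taxon50,Taxon43),(((Taxon60,Taxon39,(Taxon23,Taxon48)),(Taxon47,Taxon4)),Taxon41)))).
Branch lengths along that path: 0.04 + 0.28 + 0.17 + 0.26 + 0.16 + 0.29 + 0.09 + 0.04 + 0.02 + 0.11 = 1.46.

1.46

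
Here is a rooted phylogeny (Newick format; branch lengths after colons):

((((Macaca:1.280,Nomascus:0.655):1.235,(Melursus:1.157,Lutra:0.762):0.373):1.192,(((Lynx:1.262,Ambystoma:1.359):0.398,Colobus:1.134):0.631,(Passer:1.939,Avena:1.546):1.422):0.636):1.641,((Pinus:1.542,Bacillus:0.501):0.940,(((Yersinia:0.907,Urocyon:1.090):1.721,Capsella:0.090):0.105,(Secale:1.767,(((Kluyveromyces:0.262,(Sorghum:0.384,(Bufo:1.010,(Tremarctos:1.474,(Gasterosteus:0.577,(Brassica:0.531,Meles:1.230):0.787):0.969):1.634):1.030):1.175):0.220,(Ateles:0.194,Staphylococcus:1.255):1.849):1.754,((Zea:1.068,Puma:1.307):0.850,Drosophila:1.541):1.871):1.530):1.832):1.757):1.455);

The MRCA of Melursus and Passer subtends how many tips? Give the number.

9

The MRCA of Melursus and Passer is the node subtending (((Macaca,Nomascus),(Melursus,Lutra)),(((Lynx,Ambystoma),Colobus),(Passer,Avena))).
That clade contains 9 terminal taxa: Ambystoma, Avena, Colobus, Lutra, Lynx, Macaca, Melursus, Nomascus, Passer.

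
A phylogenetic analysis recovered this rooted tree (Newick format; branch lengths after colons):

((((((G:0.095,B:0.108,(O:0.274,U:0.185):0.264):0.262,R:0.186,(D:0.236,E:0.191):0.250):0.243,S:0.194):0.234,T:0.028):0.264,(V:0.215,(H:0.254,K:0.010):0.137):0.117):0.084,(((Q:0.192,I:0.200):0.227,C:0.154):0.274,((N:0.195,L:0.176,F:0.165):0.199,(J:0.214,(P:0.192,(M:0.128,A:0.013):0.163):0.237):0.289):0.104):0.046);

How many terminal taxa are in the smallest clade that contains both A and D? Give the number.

22

The MRCA of A and D is the root, so the clade is the entire tree.
That clade contains 22 terminal taxa: A, B, C, D, E, F, G, H, I, J, K, L, M, N, O, P, Q, R, S, T, U, V.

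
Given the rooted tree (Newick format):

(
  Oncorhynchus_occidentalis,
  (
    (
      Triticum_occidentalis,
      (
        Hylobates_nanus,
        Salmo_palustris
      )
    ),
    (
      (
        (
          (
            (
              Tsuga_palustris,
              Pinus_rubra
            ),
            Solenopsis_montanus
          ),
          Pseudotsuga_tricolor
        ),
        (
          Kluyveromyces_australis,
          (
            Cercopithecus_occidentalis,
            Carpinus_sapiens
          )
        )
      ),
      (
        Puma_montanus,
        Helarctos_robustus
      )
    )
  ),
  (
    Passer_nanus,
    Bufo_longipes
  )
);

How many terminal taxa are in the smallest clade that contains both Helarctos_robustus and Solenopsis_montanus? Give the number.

9

The MRCA of Helarctos_robustus and Solenopsis_montanus is the node subtending (((((Tsuga_palustris,Pinus_rubra),Solenopsis_montanus),Pseudotsuga_tricolor),(Kluyveromyces_australis,(Cercopithecus_occidentalis,Carpinus_sapiens))),(Puma_montanus,Helarctos_robustus)).
That clade contains 9 terminal taxa: Carpinus_sapiens, Cercopithecus_occidentalis, Helarctos_robustus, Kluyveromyces_australis, Pinus_rubra, Pseudotsuga_tricolor, Puma_montanus, Solenopsis_montanus, Tsuga_palustris.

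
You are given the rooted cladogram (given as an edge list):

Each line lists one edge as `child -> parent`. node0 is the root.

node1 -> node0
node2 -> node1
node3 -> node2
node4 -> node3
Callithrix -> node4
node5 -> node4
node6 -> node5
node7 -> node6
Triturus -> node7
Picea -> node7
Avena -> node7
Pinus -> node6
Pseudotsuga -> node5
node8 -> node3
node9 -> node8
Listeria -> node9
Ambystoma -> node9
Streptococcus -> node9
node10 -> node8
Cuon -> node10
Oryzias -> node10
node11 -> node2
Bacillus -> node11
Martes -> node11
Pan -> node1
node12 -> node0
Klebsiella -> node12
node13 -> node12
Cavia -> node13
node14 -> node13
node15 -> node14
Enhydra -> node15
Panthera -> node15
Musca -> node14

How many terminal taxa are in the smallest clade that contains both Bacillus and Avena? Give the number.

13

The MRCA of Bacillus and Avena is the node subtending (((Callithrix,(((Triturus,Picea,Avena),Pinus),Pseudotsuga)),((Listeria,Ambystoma,Streptococcus),(Cuon,Oryzias))),(Bacillus,Martes)).
That clade contains 13 terminal taxa: Ambystoma, Avena, Bacillus, Callithrix, Cuon, Listeria, Martes, Oryzias, Picea, Pinus, Pseudotsuga, Streptococcus, Triturus.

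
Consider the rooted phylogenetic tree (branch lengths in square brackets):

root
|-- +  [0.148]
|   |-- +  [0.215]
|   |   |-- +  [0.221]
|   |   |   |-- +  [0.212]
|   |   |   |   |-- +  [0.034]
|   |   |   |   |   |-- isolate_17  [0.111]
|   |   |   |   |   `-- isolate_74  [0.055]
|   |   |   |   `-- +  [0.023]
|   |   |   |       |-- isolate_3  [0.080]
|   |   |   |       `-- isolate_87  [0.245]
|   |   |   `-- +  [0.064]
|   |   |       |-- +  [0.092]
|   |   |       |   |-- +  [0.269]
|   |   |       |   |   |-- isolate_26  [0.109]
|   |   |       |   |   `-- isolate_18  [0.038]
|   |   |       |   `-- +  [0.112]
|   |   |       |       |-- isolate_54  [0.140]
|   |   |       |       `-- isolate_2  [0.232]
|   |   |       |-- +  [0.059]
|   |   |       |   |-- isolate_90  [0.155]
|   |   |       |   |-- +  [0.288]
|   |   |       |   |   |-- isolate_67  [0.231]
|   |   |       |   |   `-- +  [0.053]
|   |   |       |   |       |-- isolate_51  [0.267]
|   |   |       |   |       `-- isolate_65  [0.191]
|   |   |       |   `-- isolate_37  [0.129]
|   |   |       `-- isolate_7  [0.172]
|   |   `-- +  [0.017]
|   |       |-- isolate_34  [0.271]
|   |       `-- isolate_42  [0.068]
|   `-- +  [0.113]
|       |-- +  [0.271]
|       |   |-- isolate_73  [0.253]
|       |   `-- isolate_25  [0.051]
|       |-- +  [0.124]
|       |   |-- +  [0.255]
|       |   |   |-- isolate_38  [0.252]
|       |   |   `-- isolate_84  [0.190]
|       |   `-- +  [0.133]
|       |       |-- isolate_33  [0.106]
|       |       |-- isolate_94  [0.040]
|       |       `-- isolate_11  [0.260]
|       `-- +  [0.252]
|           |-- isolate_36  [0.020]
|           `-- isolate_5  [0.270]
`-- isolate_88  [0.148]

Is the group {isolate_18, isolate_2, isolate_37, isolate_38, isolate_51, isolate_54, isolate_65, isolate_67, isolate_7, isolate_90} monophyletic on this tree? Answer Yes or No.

The MRCA of the listed taxa subtends (((((isolate_17,isolate_74),(isolate_3,isolate_87)),(((isolate_26,isolate_18),(isolate_54,isolate_2)),(isolate_90,(isolate_67,(isolate_51,isolate_65)),isolate_37),isolate_7)),(isolate_34,isolate_42)),((isolate_73,isolate_25),((isolate_38,isolate_84),(isolate_33,isolate_94,isolate_11)),(isolate_36,isolate_5))).
That clade also contains isolate_11, isolate_17, isolate_25, isolate_26, isolate_3, isolate_33, isolate_34, isolate_36, isolate_42, isolate_5, isolate_73, isolate_74, isolate_84, isolate_87, isolate_94, which are not in the proposed group, so the group is not monophyletic.

No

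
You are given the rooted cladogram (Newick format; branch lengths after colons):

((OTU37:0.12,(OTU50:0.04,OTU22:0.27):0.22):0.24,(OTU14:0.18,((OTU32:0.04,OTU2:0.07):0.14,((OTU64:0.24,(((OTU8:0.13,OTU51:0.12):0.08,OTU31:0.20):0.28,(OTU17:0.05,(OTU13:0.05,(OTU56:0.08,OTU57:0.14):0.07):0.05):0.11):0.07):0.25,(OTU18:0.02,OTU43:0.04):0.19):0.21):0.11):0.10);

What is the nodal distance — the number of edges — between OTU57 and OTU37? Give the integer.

The MRCA of OTU57 and OTU37 is the root of the tree.
From OTU57 up to that node: 9 branches. From OTU37 up to the same node: 2 branches. Total: 9 + 2 = 11.

11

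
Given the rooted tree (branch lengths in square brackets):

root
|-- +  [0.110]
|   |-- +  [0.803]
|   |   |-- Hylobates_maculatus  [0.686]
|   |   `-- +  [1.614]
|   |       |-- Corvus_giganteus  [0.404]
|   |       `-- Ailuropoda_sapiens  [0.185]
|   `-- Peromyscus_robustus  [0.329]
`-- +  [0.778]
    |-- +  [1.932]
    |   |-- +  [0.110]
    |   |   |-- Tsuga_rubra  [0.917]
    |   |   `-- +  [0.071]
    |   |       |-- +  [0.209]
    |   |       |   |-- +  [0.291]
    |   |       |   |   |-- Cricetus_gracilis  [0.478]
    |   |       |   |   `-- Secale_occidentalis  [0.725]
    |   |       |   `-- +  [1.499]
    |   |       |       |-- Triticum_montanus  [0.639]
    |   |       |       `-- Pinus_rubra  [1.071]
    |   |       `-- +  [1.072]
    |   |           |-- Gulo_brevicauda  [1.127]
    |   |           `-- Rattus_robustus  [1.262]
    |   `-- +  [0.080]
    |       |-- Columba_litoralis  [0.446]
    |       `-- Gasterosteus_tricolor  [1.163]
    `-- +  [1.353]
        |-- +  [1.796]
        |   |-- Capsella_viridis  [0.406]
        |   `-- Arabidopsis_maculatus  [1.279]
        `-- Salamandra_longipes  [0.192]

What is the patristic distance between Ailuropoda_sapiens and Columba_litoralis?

5.948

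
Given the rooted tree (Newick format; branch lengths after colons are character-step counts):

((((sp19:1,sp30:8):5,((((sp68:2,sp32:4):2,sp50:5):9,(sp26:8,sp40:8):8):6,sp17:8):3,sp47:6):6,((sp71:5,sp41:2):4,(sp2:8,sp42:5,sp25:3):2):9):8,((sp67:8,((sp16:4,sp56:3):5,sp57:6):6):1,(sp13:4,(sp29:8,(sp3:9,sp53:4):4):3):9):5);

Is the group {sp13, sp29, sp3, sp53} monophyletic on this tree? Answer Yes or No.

The most recent common ancestor of these taxa subtends (sp13,(sp29,(sp3,sp53))).
That clade has exactly 4 tips — every listed taxon and nothing else — so the group is monophyletic.

Yes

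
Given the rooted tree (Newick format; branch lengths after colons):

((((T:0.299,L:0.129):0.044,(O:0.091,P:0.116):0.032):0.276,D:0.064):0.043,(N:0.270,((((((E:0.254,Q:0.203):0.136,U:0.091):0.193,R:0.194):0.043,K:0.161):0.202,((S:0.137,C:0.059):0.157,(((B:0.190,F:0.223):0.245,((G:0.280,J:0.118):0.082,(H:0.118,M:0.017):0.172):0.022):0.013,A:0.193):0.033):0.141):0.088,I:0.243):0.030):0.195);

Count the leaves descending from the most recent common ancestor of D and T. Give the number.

The MRCA of D and T is the node subtending (((T,L),(O,P)),D).
That clade contains 5 terminal taxa: D, L, O, P, T.

5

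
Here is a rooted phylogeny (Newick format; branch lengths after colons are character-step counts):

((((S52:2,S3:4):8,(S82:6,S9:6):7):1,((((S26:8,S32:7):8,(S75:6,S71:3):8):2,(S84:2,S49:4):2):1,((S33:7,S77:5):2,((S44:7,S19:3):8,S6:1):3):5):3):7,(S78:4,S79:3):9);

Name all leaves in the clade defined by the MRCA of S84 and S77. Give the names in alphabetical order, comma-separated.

S19, S26, S32, S33, S44, S49, S6, S71, S75, S77, S84

Tracing S84: it sits inside (S84,S49).
Tracing S77: it sits inside (S33,S77).
The smallest clade enclosing both is ((((S26,S32),(S75,S71)),(S84,S49)),((S33,S77),((S44,S19),S6))); the answer is its 11 terminal taxa in alphabetical order.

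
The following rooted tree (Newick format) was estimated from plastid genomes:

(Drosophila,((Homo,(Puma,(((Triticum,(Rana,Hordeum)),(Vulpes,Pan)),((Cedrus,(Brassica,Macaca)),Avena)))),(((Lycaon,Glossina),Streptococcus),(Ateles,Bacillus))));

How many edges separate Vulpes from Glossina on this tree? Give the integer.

The MRCA of Vulpes and Glossina is the node subtending ((Homo,(Puma,(((Triticum,(Rana,Hordeum)),(Vulpes,Pan)),((Cedrus,(Brassica,Macaca)),Avena)))),(((Lycaon,Glossina),Streptococcus),(Ateles,Bacillus))).
From Vulpes up to that node: 6 branches. From Glossina up to the same node: 4 branches. Total: 6 + 4 = 10.

10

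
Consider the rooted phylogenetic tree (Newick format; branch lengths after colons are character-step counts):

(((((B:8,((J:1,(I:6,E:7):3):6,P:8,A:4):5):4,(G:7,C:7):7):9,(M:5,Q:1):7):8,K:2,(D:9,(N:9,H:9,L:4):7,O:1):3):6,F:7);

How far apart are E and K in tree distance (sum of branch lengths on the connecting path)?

44

The path runs E → … → MRCA → … → K; the MRCA is the node subtending ((((B,((J,(I,E)),P,A)),(G,C)),(M,Q)),K,(D,(N,H,L),O)).
Branch lengths along that path: 7 + 3 + 6 + 5 + 4 + 9 + 8 + 2 = 44.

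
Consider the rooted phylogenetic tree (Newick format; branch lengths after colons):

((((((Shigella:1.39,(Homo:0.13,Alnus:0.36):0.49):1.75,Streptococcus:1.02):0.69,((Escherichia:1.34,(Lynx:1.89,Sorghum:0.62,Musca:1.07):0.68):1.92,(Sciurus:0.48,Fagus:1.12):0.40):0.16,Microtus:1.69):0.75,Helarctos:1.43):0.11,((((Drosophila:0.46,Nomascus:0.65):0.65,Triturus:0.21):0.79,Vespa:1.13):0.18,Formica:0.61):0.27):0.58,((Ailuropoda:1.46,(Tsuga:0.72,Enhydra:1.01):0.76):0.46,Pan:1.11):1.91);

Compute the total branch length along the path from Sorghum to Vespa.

The path runs Sorghum → … → MRCA → … → Vespa; the MRCA is the node subtending (((((Shigella,(Homo,Alnus)),Streptococcus),((Escherichia,(Lynx,Sorghum,Musca)),(Sciurus,Fagus)),Microtus),Helarctos),((((Drosophila,Nomascus),Triturus),Vespa),Formica)).
Branch lengths along that path: 0.62 + 0.68 + 1.92 + 0.16 + 0.75 + 0.11 + 0.27 + 0.18 + 1.13 = 5.82.

5.82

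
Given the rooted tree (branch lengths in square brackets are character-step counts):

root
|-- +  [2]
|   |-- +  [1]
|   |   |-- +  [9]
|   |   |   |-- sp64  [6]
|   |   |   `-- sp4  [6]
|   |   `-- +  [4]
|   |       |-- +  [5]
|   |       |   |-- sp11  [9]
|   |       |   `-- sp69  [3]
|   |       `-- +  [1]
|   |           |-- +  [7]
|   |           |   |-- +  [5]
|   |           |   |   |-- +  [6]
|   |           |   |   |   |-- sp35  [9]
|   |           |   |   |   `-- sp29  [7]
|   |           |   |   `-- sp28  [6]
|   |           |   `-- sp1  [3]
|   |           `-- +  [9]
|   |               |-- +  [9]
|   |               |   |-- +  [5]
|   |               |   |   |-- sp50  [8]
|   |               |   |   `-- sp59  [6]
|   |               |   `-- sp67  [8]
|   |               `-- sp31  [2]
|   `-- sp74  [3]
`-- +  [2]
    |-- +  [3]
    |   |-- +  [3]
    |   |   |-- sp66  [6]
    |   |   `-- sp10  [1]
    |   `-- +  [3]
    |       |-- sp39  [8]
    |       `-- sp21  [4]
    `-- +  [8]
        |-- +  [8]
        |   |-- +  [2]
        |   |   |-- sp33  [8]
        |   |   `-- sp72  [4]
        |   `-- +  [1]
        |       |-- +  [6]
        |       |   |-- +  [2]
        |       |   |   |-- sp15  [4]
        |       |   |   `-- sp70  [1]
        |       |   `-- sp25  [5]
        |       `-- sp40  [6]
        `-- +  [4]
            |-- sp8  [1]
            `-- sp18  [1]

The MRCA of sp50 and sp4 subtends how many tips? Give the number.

The MRCA of sp50 and sp4 is the node subtending ((sp64,sp4),((sp11,sp69),((((sp35,sp29),sp28),sp1),(((sp50,sp59),sp67),sp31)))).
That clade contains 12 terminal taxa: sp1, sp11, sp28, sp29, sp31, sp35, sp4, sp50, sp59, sp64, sp67, sp69.

12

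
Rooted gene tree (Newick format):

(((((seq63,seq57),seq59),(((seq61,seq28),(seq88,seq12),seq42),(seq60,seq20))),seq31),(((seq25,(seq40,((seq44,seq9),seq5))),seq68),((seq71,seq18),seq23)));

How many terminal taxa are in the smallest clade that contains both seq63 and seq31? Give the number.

The MRCA of seq63 and seq31 is the node subtending ((((seq63,seq57),seq59),(((seq61,seq28),(seq88,seq12),seq42),(seq60,seq20))),seq31).
That clade contains 11 terminal taxa: seq12, seq20, seq28, seq31, seq42, seq57, seq59, seq60, seq61, seq63, seq88.

11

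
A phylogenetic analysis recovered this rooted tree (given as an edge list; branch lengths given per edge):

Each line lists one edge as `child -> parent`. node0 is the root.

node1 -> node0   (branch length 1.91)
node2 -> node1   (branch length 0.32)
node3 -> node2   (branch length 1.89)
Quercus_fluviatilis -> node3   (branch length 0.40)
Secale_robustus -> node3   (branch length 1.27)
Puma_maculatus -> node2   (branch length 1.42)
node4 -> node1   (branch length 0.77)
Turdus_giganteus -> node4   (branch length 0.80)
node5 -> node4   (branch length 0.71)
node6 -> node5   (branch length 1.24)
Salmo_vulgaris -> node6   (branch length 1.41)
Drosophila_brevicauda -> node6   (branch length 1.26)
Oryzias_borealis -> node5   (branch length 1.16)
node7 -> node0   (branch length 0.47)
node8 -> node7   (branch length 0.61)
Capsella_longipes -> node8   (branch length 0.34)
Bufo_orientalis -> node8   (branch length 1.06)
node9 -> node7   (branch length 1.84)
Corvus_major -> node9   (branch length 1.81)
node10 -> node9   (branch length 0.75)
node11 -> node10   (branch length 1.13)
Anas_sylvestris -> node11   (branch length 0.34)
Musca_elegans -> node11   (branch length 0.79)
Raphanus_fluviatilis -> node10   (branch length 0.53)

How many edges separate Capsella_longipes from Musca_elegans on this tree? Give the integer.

6

The MRCA of Capsella_longipes and Musca_elegans is the node subtending ((Capsella_longipes,Bufo_orientalis),(Corvus_major,((Anas_sylvestris,Musca_elegans),Raphanus_fluviatilis))).
From Capsella_longipes up to that node: 2 branches. From Musca_elegans up to the same node: 4 branches. Total: 2 + 4 = 6.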